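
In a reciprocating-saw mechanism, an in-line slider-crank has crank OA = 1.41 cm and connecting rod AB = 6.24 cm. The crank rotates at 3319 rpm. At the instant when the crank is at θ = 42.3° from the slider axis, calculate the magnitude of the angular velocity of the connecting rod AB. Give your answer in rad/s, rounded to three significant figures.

58.8

ω = 347.6 rad/s (converted from 3319 rpm).
The rod makes angle φ with the slider axis where L sinφ = r sinθ; differentiating, L cosφ·φ̇ = r ω cosθ.
L cosφ = √(L² − r² sin²θ) = 0.061674 m.
|ω_rod| = r ω |cosθ| / √(L² − r² sin²θ) = 0.0141·347.6·0.73963/0.061674 = 58.771 rad/s.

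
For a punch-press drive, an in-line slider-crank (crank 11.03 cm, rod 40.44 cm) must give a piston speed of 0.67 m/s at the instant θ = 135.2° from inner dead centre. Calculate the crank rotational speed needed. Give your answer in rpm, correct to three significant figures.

103

For an in-line slider-crank, |v_piston| = rω|sinθ|·[1 + r cosθ/√(L² − r² sin²θ)].
With r = 0.1103 m, L = 0.4044 m, θ = 135.2°: the bracketed kinematic factor |dx/dθ| = 0.062394 m.
ω = v/|dx/dθ| = 0.67/0.062394 = 10.738 rad/s.
N = 60ω/(2π) = 102.54 rpm.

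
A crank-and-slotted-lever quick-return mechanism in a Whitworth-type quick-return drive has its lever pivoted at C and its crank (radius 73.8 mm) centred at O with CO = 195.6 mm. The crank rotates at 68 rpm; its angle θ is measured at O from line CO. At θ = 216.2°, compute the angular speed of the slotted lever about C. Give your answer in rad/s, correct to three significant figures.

2.16

ω = 7.121 rad/s (from 68 rpm).
Crank pin A relative to C: A = (d + r cosθ, r sinθ); lever angle φ = atan2(r sinθ, d + r cosθ).
Differentiating tanφ: φ̇ = rω(d cosθ + r)/(d² + r² + 2dr cosθ).
d² + r² + 2dr cosθ = |CA|² = 0.0204084 m²;  d cosθ + r = -0.084041 m.
|ω_lever| = |0.0738·7.121·-0.084041| / 0.0204084 = 2.1641 rad/s.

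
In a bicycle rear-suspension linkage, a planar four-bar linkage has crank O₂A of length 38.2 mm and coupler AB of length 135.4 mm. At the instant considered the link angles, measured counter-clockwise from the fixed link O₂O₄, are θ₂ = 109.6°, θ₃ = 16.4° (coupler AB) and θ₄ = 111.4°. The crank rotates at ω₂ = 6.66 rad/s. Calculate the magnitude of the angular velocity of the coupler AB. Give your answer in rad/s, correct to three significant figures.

ω₂ = 6.66 rad/s
Differentiating the loop-closure r₂e^{iθ₂}+r₃e^{iθ₃}=r₁+r₄e^{iθ₄} gives r₂ω₂e^{iθ₂}+r₃ω₃e^{iθ₃}=r₄ω₄e^{iθ₄}.
Eliminating the other unknown: ω₃ = r₂ω₂ sin(θ₄−θ₂) / [r₃ sin(θ₃−θ₄)].
Numerator sine = +0.03141; denominator sine = -0.99619.
Result = 0.0382·6.66·(+0.03141) / (0.1354·(-0.99619)) = -0.059245 rad/s; magnitude 0.059245 rad/s.

0.0592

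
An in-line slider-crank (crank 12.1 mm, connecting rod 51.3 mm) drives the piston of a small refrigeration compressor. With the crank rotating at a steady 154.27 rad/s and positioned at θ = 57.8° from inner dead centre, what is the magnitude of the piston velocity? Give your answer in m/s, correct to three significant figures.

1.78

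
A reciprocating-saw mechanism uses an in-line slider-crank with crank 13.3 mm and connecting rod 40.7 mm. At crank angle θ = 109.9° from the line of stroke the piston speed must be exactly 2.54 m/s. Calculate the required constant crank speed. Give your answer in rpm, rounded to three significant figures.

2200

For an in-line slider-crank, |v_piston| = rω|sinθ|·[1 + r cosθ/√(L² − r² sin²θ)].
With r = 0.0133 m, L = 0.0407 m, θ = 109.9°: the bracketed kinematic factor |dx/dθ| = 0.011044 m.
ω = v/|dx/dθ| = 2.54/0.011044 = 229.99 rad/s.
N = 60ω/(2π) = 2196.2 rpm.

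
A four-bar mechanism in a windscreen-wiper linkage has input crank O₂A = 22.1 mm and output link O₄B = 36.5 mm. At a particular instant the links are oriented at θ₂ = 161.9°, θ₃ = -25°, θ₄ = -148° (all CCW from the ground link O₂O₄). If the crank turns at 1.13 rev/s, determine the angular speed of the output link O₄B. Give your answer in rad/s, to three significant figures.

0.616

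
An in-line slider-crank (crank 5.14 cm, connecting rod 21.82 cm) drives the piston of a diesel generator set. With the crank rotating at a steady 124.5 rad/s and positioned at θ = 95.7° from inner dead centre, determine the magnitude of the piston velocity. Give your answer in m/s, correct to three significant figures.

ω = 124.5 rad/s
For an in-line slider-crank, x = r cosθ + √(L² − r² sin²θ), so v = −rω sinθ·[1 + r cosθ/√(L² − r² sin²θ)].
With r = 0.0514 m, L = 0.2182 m, θ = 95.7°: √(L² − r² sin²θ) = 0.21212 m.
v = −0.0514·124.5·0.99506·[1 + 0.0514·-0.09932/0.21212] = -6.2144 m/s.
|v| = 6.2144 m/s.

6.21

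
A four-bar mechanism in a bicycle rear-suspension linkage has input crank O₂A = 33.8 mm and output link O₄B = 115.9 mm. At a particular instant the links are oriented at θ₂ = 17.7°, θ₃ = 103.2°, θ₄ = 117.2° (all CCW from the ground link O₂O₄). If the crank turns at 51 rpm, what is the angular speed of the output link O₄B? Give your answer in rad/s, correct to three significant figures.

ω₂ = 5.341 rad/s (from 51 rpm).
Differentiating the loop-closure r₂e^{iθ₂}+r₃e^{iθ₃}=r₁+r₄e^{iθ₄} gives r₂ω₂e^{iθ₂}+r₃ω₃e^{iθ₃}=r₄ω₄e^{iθ₄}.
Eliminating the other unknown: ω₄ = r₂ω₂ sin(θ₂−θ₃) / [r₄ sin(θ₄−θ₃)].
Numerator sine = -0.99692; denominator sine = +0.24192.
Result = 0.0338·5.341·(-0.99692) / (0.1159·(+0.24192)) = -6.4182 rad/s; magnitude 6.4182 rad/s.

6.42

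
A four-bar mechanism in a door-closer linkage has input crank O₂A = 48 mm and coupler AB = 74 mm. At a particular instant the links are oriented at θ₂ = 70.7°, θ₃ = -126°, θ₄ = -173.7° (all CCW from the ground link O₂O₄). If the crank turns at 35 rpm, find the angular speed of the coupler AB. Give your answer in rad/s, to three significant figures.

ω₂ = 3.665 rad/s (from 35 rpm).
Differentiating the loop-closure r₂e^{iθ₂}+r₃e^{iθ₃}=r₁+r₄e^{iθ₄} gives r₂ω₂e^{iθ₂}+r₃ω₃e^{iθ₃}=r₄ω₄e^{iθ₄}.
Eliminating the other unknown: ω₃ = r₂ω₂ sin(θ₄−θ₂) / [r₃ sin(θ₃−θ₄)].
Numerator sine = +0.90183; denominator sine = +0.73963.
Result = 0.048·3.665·(+0.90183) / (0.074·(+0.73963)) = +2.8988 rad/s; magnitude 2.8988 rad/s.

2.90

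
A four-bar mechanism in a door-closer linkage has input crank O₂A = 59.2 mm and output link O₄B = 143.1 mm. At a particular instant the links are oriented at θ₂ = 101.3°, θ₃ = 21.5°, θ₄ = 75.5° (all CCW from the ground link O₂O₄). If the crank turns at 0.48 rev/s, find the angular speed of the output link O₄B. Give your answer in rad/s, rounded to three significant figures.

ω₂ = 3.016 rad/s (from 0.48 rev/s).
Differentiating the loop-closure r₂e^{iθ₂}+r₃e^{iθ₃}=r₁+r₄e^{iθ₄} gives r₂ω₂e^{iθ₂}+r₃ω₃e^{iθ₃}=r₄ω₄e^{iθ₄}.
Eliminating the other unknown: ω₄ = r₂ω₂ sin(θ₂−θ₃) / [r₄ sin(θ₄−θ₃)].
Numerator sine = +0.98420; denominator sine = +0.80902.
Result = 0.0592·3.016·(+0.98420) / (0.1431·(+0.80902)) = +1.5178 rad/s; magnitude 1.5178 rad/s.

1.52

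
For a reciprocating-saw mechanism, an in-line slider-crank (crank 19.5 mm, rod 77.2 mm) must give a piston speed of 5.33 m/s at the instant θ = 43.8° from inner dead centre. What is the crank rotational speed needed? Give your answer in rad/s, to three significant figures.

333

For an in-line slider-crank, |v_piston| = rω|sinθ|·[1 + r cosθ/√(L² − r² sin²θ)].
With r = 0.0195 m, L = 0.0772 m, θ = 43.8°: the bracketed kinematic factor |dx/dθ| = 0.015996 m.
ω = v/|dx/dθ| = 5.33/0.015996 = 333.21 rad/s.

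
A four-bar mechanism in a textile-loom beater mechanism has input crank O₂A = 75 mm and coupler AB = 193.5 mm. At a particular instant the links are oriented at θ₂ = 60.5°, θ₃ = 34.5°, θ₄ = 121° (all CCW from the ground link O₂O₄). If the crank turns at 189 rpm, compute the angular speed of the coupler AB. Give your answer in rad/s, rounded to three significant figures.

6.69

ω₂ = 19.79 rad/s (from 189 rpm).
Differentiating the loop-closure r₂e^{iθ₂}+r₃e^{iθ₃}=r₁+r₄e^{iθ₄} gives r₂ω₂e^{iθ₂}+r₃ω₃e^{iθ₃}=r₄ω₄e^{iθ₄}.
Eliminating the other unknown: ω₃ = r₂ω₂ sin(θ₄−θ₂) / [r₃ sin(θ₃−θ₄)].
Numerator sine = +0.87036; denominator sine = -0.99813.
Result = 0.075·19.79·(+0.87036) / (0.1935·(-0.99813)) = -6.6893 rad/s; magnitude 6.6893 rad/s.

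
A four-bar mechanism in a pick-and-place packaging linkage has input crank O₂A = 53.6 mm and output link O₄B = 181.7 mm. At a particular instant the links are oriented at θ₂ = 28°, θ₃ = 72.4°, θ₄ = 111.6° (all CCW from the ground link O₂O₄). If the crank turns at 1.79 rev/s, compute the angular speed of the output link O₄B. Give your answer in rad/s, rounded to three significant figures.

ω₂ = 11.25 rad/s (from 1.79 rev/s).
Differentiating the loop-closure r₂e^{iθ₂}+r₃e^{iθ₃}=r₁+r₄e^{iθ₄} gives r₂ω₂e^{iθ₂}+r₃ω₃e^{iθ₃}=r₄ω₄e^{iθ₄}.
Eliminating the other unknown: ω₄ = r₂ω₂ sin(θ₂−θ₃) / [r₄ sin(θ₄−θ₃)].
Numerator sine = -0.69966; denominator sine = +0.63203.
Result = 0.0536·11.25·(-0.69966) / (0.1817·(+0.63203)) = -3.6728 rad/s; magnitude 3.6728 rad/s.

3.67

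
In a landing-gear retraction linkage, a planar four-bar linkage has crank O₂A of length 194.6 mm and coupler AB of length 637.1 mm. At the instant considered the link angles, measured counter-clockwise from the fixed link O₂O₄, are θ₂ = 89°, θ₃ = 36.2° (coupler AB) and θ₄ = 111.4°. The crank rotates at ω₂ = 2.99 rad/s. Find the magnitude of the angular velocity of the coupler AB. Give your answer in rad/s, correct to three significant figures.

0.360

ω₂ = 2.99 rad/s
Differentiating the loop-closure r₂e^{iθ₂}+r₃e^{iθ₃}=r₁+r₄e^{iθ₄} gives r₂ω₂e^{iθ₂}+r₃ω₃e^{iθ₃}=r₄ω₄e^{iθ₄}.
Eliminating the other unknown: ω₃ = r₂ω₂ sin(θ₄−θ₂) / [r₃ sin(θ₃−θ₄)].
Numerator sine = +0.38107; denominator sine = -0.96682.
Result = 0.1946·2.99·(+0.38107) / (0.6371·(-0.96682)) = -0.35997 rad/s; magnitude 0.35997 rad/s.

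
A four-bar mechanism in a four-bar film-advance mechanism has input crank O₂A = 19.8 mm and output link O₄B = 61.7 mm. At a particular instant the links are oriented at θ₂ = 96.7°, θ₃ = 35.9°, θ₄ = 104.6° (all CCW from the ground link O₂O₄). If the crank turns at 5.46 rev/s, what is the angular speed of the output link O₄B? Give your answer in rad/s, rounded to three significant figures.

ω₂ = 34.31 rad/s (from 5.46 rev/s).
Differentiating the loop-closure r₂e^{iθ₂}+r₃e^{iθ₃}=r₁+r₄e^{iθ₄} gives r₂ω₂e^{iθ₂}+r₃ω₃e^{iθ₃}=r₄ω₄e^{iθ₄}.
Eliminating the other unknown: ω₄ = r₂ω₂ sin(θ₂−θ₃) / [r₄ sin(θ₄−θ₃)].
Numerator sine = +0.87292; denominator sine = +0.93169.
Result = 0.0198·34.31·(+0.87292) / (0.0617·(+0.93169)) = +10.315 rad/s; magnitude 10.315 rad/s.

10.3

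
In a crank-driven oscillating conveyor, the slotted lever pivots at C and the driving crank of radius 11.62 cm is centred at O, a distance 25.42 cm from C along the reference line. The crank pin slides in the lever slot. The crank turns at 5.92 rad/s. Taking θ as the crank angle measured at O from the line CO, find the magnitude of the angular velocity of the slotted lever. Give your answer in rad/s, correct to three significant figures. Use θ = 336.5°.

1.82

ω = 5.92 rad/s
Crank pin A relative to C: A = (d + r cosθ, r sinθ); lever angle φ = atan2(r sinθ, d + r cosθ).
Differentiating tanφ: φ̇ = rω(d cosθ + r)/(d² + r² + 2dr cosθ).
d² + r² + 2dr cosθ = |CA|² = 0.132296 m²;  d cosθ + r = +0.34932 m.
|ω_lever| = |0.1162·5.92·+0.34932| / 0.132296 = 1.8163 rad/s.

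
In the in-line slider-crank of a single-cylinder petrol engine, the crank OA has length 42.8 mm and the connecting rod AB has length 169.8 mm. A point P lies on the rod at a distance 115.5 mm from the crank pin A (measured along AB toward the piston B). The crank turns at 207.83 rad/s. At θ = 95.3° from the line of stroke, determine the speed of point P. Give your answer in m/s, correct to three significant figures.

ω = 207.8 rad/s.  Crank-pin speed |V_A| = rω = 8.8951 m/s, perpendicular to OA.
Rod angle: sinφ = −(r/L) sinθ ⇒ φ = -14.536°; ω_rod = −rω cosθ/√(L²−r²sin²θ) = +4.9989 rad/s.
V_P = V_A + ω_rod × AP, with AP = 0.1155 m along the rod.
Components: V_Px = −rω sinθ − a·ω_rod·sinφ = -8.7122 m/s;  V_Py = rω cosθ + a·ω_rod·cosφ = -0.26275 m/s.
|V_P| = √(V_Px² + V_Py²) = 8.7161 m/s.

8.72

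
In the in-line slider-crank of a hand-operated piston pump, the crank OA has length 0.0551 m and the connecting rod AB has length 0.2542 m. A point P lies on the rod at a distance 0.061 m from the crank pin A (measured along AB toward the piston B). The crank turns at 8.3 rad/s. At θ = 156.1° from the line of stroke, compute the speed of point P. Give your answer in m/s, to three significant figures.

0.363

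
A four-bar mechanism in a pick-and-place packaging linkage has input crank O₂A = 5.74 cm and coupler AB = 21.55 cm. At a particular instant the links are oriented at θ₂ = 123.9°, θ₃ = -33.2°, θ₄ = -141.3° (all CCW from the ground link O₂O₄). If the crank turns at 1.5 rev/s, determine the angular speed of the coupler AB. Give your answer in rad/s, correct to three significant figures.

ω₂ = 9.425 rad/s (from 1.5 rev/s).
Differentiating the loop-closure r₂e^{iθ₂}+r₃e^{iθ₃}=r₁+r₄e^{iθ₄} gives r₂ω₂e^{iθ₂}+r₃ω₃e^{iθ₃}=r₄ω₄e^{iθ₄}.
Eliminating the other unknown: ω₃ = r₂ω₂ sin(θ₄−θ₂) / [r₃ sin(θ₃−θ₄)].
Numerator sine = +0.99649; denominator sine = +0.95052.
Result = 0.0574·9.425·(+0.99649) / (0.2155·(+0.95052)) = +2.6318 rad/s; magnitude 2.6318 rad/s.

2.63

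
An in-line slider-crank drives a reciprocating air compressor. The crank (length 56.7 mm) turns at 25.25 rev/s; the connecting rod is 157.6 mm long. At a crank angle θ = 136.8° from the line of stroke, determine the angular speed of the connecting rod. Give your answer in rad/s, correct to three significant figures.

42.9

ω = 158.7 rad/s (converted from 25.25 rev/s).
The rod makes angle φ with the slider axis where L sinφ = r sinθ; differentiating, L cosφ·φ̇ = r ω cosθ.
L cosφ = √(L² − r² sin²θ) = 0.15275 m.
|ω_rod| = r ω |cosθ| / √(L² − r² sin²θ) = 0.0567·158.7·0.72897/0.15275 = 42.93 rad/s.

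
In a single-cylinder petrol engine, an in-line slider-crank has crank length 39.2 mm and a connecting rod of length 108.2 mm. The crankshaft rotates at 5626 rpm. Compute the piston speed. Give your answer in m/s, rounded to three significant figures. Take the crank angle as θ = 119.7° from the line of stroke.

16.3

ω = 2π·5626/60 = 589.2 rad/s
For an in-line slider-crank, x = r cosθ + √(L² − r² sin²θ), so v = −rω sinθ·[1 + r cosθ/√(L² − r² sin²θ)].
With r = 0.0392 m, L = 0.1082 m, θ = 119.7°: √(L² − r² sin²θ) = 0.1027 m.
v = −0.0392·589.2·0.86863·[1 + 0.0392·-0.49546/0.1027] = -16.267 m/s.
|v| = 16.267 m/s.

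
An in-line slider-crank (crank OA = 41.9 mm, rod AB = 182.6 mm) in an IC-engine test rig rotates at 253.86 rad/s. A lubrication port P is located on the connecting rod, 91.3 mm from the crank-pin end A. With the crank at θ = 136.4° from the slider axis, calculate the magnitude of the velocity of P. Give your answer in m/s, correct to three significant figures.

ω = 253.9 rad/s.  Crank-pin speed |V_A| = rω = 10.637 m/s, perpendicular to OA.
Rod angle: sinφ = −(r/L) sinθ ⇒ φ = -9.105°; ω_rod = −rω cosθ/√(L²−r²sin²θ) = +42.722 rad/s.
V_P = V_A + ω_rod × AP, with AP = 0.0913 m along the rod.
Components: V_Px = −rω sinθ − a·ω_rod·sinφ = -6.7181 m/s;  V_Py = rω cosθ + a·ω_rod·cosφ = -3.8514 m/s.
|V_P| = √(V_Px² + V_Py²) = 7.7438 m/s.

7.74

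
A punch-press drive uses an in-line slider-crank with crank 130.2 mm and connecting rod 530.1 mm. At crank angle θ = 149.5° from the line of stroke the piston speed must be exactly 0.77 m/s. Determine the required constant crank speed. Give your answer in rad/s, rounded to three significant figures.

14.8

For an in-line slider-crank, |v_piston| = rω|sinθ|·[1 + r cosθ/√(L² − r² sin²θ)].
With r = 0.1302 m, L = 0.5301 m, θ = 149.5°: the bracketed kinematic factor |dx/dθ| = 0.051987 m.
ω = v/|dx/dθ| = 0.77/0.051987 = 14.811 rad/s.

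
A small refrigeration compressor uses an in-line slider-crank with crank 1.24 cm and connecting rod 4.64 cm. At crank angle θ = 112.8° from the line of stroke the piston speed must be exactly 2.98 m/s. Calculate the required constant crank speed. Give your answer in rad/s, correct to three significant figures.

292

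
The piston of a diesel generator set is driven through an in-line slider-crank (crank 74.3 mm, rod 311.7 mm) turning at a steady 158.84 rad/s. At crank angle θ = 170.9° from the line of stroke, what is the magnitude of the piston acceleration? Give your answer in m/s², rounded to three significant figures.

ω = 158.8 rad/s
x(θ) = r cosθ + √(L² − r² sin²θ); with ω constant, a = ω²·d²x/dθ².
d²x/dθ² = −r cosθ − r²(cos2θ)/√u − r⁴ sin²2θ/(4u^{3/2}),  u = L² − r² sin²θ = 0.0970188 m².
Substituting r = 0.0743 m, L = 0.3117 m, θ = 170.9°: d²x/dθ² = +0.056503 m.
a = ω²·d²x/dθ² = (158.8)²·(+0.056503) = +1425.6 m/s²;  |a| = 1425.6 m/s².

1430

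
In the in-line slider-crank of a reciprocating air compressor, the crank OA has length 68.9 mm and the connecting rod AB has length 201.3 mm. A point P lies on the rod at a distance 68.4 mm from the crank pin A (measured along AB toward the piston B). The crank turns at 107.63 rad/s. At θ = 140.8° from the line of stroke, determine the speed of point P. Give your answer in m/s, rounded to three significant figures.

5.70

ω = 107.6 rad/s.  Crank-pin speed |V_A| = rω = 7.4157 m/s, perpendicular to OA.
Rod angle: sinφ = −(r/L) sinθ ⇒ φ = -12.493°; ω_rod = −rω cosθ/√(L²−r²sin²θ) = +29.241 rad/s.
V_P = V_A + ω_rod × AP, with AP = 0.0684 m along the rod.
Components: V_Px = −rω sinθ − a·ω_rod·sinφ = -4.2543 m/s;  V_Py = rω cosθ + a·ω_rod·cosφ = -3.7941 m/s.
|V_P| = √(V_Px² + V_Py²) = 5.7003 m/s.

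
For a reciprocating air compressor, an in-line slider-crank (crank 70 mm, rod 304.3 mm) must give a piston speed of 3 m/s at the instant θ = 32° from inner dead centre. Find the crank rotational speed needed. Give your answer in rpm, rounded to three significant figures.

645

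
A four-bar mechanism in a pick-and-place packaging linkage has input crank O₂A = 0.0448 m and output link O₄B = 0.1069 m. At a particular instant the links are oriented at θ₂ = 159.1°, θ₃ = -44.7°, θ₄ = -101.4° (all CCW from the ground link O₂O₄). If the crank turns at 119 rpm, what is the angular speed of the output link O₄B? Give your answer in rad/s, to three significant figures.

ω₂ = 12.46 rad/s (from 119 rpm).
Differentiating the loop-closure r₂e^{iθ₂}+r₃e^{iθ₃}=r₁+r₄e^{iθ₄} gives r₂ω₂e^{iθ₂}+r₃ω₃e^{iθ₃}=r₄ω₄e^{iθ₄}.
Eliminating the other unknown: ω₄ = r₂ω₂ sin(θ₂−θ₃) / [r₄ sin(θ₄−θ₃)].
Numerator sine = -0.40355; denominator sine = -0.83581.
Result = 0.0448·12.46·(-0.40355) / (0.1069·(-0.83581)) = +2.5215 rad/s; magnitude 2.5215 rad/s.

2.52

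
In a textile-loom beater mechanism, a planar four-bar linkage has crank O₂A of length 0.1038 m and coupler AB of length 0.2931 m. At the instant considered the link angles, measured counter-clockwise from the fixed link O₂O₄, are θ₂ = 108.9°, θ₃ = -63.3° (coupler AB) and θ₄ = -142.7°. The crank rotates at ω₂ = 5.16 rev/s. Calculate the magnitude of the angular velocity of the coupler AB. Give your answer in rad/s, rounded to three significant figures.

ω₂ = 32.42 rad/s (from 5.16 rev/s).
Differentiating the loop-closure r₂e^{iθ₂}+r₃e^{iθ₃}=r₁+r₄e^{iθ₄} gives r₂ω₂e^{iθ₂}+r₃ω₃e^{iθ₃}=r₄ω₄e^{iθ₄}.
Eliminating the other unknown: ω₃ = r₂ω₂ sin(θ₄−θ₂) / [r₃ sin(θ₃−θ₄)].
Numerator sine = +0.94888; denominator sine = +0.98294.
Result = 0.1038·32.42·(+0.94888) / (0.2931·(+0.98294)) = +11.084 rad/s; magnitude 11.084 rad/s.

11.1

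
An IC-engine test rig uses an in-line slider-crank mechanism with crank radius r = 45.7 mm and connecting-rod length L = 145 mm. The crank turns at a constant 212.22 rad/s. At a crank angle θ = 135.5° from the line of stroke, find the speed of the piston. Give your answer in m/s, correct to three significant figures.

ω = 212.2 rad/s
For an in-line slider-crank, x = r cosθ + √(L² − r² sin²θ), so v = −rω sinθ·[1 + r cosθ/√(L² − r² sin²θ)].
With r = 0.0457 m, L = 0.145 m, θ = 135.5°: √(L² − r² sin²θ) = 0.14142 m.
v = −0.0457·212.2·0.70091·[1 + 0.0457·-0.71325/0.14142] = -5.2309 m/s.
|v| = 5.2309 m/s.

5.23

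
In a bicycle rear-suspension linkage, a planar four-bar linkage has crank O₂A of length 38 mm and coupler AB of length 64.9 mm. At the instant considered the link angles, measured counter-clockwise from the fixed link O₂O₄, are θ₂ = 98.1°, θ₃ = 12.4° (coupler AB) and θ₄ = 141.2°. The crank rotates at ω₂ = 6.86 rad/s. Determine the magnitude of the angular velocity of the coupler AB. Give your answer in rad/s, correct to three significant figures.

3.52

ω₂ = 6.86 rad/s
Differentiating the loop-closure r₂e^{iθ₂}+r₃e^{iθ₃}=r₁+r₄e^{iθ₄} gives r₂ω₂e^{iθ₂}+r₃ω₃e^{iθ₃}=r₄ω₄e^{iθ₄}.
Eliminating the other unknown: ω₃ = r₂ω₂ sin(θ₄−θ₂) / [r₃ sin(θ₃−θ₄)].
Numerator sine = +0.68327; denominator sine = -0.77934.
Result = 0.038·6.86·(+0.68327) / (0.0649·(-0.77934)) = -3.5215 rad/s; magnitude 3.5215 rad/s.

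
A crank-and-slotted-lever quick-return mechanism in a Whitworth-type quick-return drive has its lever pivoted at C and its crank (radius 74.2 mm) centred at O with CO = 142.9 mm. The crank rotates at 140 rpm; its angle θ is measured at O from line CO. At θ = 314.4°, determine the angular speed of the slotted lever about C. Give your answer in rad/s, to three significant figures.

ω = 14.66 rad/s (from 140 rpm).
Crank pin A relative to C: A = (d + r cosθ, r sinθ); lever angle φ = atan2(r sinθ, d + r cosθ).
Differentiating tanφ: φ̇ = rω(d cosθ + r)/(d² + r² + 2dr cosθ).
d² + r² + 2dr cosθ = |CA|² = 0.0407634 m²;  d cosθ + r = +0.17418 m.
|ω_lever| = |0.0742·14.66·+0.17418| / 0.0407634 = 4.6483 rad/s.

4.65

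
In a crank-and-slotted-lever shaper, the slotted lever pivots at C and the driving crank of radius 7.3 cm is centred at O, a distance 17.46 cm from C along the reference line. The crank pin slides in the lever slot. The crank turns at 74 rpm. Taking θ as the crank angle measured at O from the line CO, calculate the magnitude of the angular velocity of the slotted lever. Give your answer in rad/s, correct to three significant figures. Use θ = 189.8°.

ω = 7.749 rad/s (from 74 rpm).
Crank pin A relative to C: A = (d + r cosθ, r sinθ); lever angle φ = atan2(r sinθ, d + r cosθ).
Differentiating tanφ: φ̇ = rω(d cosθ + r)/(d² + r² + 2dr cosθ).
d² + r² + 2dr cosθ = |CA|² = 0.0106945 m²;  d cosθ + r = -0.099052 m.
|ω_lever| = |0.073·7.749·-0.099052| / 0.0106945 = 5.2394 rad/s.

5.24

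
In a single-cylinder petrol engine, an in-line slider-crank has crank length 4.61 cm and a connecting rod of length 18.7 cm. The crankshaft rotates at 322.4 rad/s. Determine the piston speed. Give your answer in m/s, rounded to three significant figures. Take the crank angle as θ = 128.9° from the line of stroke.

9.74

ω = 322.4 rad/s
For an in-line slider-crank, x = r cosθ + √(L² − r² sin²θ), so v = −rω sinθ·[1 + r cosθ/√(L² − r² sin²θ)].
With r = 0.0461 m, L = 0.187 m, θ = 128.9°: √(L² − r² sin²θ) = 0.18353 m.
v = −0.0461·322.4·0.77824·[1 + 0.0461·-0.62796/0.18353] = -9.7422 m/s.
|v| = 9.7422 m/s.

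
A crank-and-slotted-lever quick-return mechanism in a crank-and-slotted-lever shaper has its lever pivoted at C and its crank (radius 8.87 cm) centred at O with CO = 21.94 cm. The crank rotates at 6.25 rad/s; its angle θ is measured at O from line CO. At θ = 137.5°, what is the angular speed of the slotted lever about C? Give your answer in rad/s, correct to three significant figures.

1.48

ω = 6.25 rad/s
Crank pin A relative to C: A = (d + r cosθ, r sinθ); lever angle φ = atan2(r sinθ, d + r cosθ).
Differentiating tanφ: φ̇ = rω(d cosθ + r)/(d² + r² + 2dr cosθ).
d² + r² + 2dr cosθ = |CA|² = 0.0273081 m²;  d cosθ + r = -0.073059 m.
|ω_lever| = |0.0887·6.25·-0.073059| / 0.0273081 = 1.4831 rad/s.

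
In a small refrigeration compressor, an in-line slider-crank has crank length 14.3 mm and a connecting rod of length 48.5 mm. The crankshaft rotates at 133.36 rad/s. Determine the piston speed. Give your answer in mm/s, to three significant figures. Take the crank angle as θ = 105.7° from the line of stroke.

ω = 133.4 rad/s
For an in-line slider-crank, x = r cosθ + √(L² − r² sin²θ), so v = −rω sinθ·[1 + r cosθ/√(L² − r² sin²θ)].
With r = 0.0143 m, L = 0.0485 m, θ = 105.7°: √(L² − r² sin²θ) = 0.046505 m.
v = −0.0143·133.4·0.96269·[1 + 0.0143·-0.27060/0.046505] = -1.6831 m/s.
|v| = 1.6831 m/s = 1683.1 mm/s.

1680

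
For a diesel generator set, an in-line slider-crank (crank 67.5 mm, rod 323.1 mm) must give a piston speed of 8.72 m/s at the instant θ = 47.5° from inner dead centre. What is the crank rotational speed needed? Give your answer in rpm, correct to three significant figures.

For an in-line slider-crank, |v_piston| = rω|sinθ|·[1 + r cosθ/√(L² − r² sin²θ)].
With r = 0.0675 m, L = 0.3231 m, θ = 47.5°: the bracketed kinematic factor |dx/dθ| = 0.056875 m.
ω = v/|dx/dθ| = 8.72/0.056875 = 153.32 rad/s.
N = 60ω/(2π) = 1464.1 rpm.

1460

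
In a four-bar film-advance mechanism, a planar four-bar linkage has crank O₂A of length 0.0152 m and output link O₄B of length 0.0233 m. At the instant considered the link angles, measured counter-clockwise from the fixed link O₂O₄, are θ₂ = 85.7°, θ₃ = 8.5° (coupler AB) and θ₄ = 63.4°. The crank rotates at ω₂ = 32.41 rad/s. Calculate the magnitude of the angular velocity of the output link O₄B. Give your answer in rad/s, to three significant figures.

ω₂ = 32.41 rad/s
Differentiating the loop-closure r₂e^{iθ₂}+r₃e^{iθ₃}=r₁+r₄e^{iθ₄} gives r₂ω₂e^{iθ₂}+r₃ω₃e^{iθ₃}=r₄ω₄e^{iθ₄}.
Eliminating the other unknown: ω₄ = r₂ω₂ sin(θ₂−θ₃) / [r₄ sin(θ₄−θ₃)].
Numerator sine = +0.97515; denominator sine = +0.81815.
Result = 0.0152·32.41·(+0.97515) / (0.0233·(+0.81815)) = +25.2 rad/s; magnitude 25.2 rad/s.

25.2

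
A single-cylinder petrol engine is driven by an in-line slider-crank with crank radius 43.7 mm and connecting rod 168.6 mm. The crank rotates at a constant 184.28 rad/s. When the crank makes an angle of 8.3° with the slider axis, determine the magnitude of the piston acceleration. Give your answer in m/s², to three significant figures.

ω = 184.3 rad/s
x(θ) = r cosθ + √(L² − r² sin²θ); with ω constant, a = ω²·d²x/dθ².
d²x/dθ² = −r cosθ − r²(cos2θ)/√u − r⁴ sin²2θ/(4u^{3/2}),  u = L² − r² sin²θ = 0.0283862 m².
Substituting r = 0.0437 m, L = 0.1686 m, θ = 8.3°: d²x/dθ² = -0.05412 m.
a = ω²·d²x/dθ² = (184.3)²·(-0.05412) = -1837.9 m/s²;  |a| = 1837.9 m/s².

1840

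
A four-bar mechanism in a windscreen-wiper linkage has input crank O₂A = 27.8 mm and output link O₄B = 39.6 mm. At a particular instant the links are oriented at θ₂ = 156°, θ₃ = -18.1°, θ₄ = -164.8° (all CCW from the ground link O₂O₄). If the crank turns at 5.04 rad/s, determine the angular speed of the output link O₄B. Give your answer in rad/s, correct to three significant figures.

0.662

ω₂ = 5.04 rad/s
Differentiating the loop-closure r₂e^{iθ₂}+r₃e^{iθ₃}=r₁+r₄e^{iθ₄} gives r₂ω₂e^{iθ₂}+r₃ω₃e^{iθ₃}=r₄ω₄e^{iθ₄}.
Eliminating the other unknown: ω₄ = r₂ω₂ sin(θ₂−θ₃) / [r₄ sin(θ₄−θ₃)].
Numerator sine = +0.10279; denominator sine = -0.54902.
Result = 0.0278·5.04·(+0.10279) / (0.0396·(-0.54902)) = -0.66245 rad/s; magnitude 0.66245 rad/s.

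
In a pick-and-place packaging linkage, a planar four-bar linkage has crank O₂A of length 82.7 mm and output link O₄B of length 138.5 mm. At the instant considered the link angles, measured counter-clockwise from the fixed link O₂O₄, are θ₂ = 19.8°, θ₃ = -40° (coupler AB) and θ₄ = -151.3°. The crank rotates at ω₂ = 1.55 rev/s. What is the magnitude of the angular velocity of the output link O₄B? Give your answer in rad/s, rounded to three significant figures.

5.39

ω₂ = 9.739 rad/s (from 1.55 rev/s).
Differentiating the loop-closure r₂e^{iθ₂}+r₃e^{iθ₃}=r₁+r₄e^{iθ₄} gives r₂ω₂e^{iθ₂}+r₃ω₃e^{iθ₃}=r₄ω₄e^{iθ₄}.
Eliminating the other unknown: ω₄ = r₂ω₂ sin(θ₂−θ₃) / [r₄ sin(θ₄−θ₃)].
Numerator sine = +0.86427; denominator sine = -0.93169.
Result = 0.0827·9.739·(+0.86427) / (0.1385·(-0.93169)) = -5.3944 rad/s; magnitude 5.3944 rad/s.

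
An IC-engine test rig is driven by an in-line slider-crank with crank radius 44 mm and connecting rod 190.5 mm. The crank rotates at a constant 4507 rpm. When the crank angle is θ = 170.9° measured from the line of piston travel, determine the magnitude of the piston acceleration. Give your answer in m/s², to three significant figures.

7520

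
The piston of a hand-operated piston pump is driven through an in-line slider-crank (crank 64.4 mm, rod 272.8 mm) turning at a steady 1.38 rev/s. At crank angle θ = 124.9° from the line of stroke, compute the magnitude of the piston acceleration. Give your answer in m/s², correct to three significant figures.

3.16

ω = 2π·1.38 = 8.671 rad/s
x(θ) = r cosθ + √(L² − r² sin²θ); with ω constant, a = ω²·d²x/dθ².
d²x/dθ² = −r cosθ − r²(cos2θ)/√u − r⁴ sin²2θ/(4u^{3/2}),  u = L² − r² sin²θ = 0.0716301 m².
Substituting r = 0.0644 m, L = 0.2728 m, θ = 124.9°: d²x/dθ² = +0.041999 m.
a = ω²·d²x/dθ² = (8.671)²·(+0.041999) = +3.1576 m/s²;  |a| = 3.1576 m/s².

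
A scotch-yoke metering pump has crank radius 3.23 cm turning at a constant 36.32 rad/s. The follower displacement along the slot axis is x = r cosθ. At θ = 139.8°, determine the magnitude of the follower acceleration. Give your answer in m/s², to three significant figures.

ω = 36.32 rad/s
x = r cosθ ⇒ ẍ = −rω² cosθ (ω constant).
|a| = rω²|cosθ| = 0.0323·(36.32)²·|cos 139.8°| = 32.544 m/s².

32.5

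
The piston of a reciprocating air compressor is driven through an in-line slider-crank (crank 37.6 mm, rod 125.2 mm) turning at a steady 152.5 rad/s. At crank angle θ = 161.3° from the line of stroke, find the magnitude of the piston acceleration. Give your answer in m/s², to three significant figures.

616

ω = 152.5 rad/s
x(θ) = r cosθ + √(L² − r² sin²θ); with ω constant, a = ω²·d²x/dθ².
d²x/dθ² = −r cosθ − r²(cos2θ)/√u − r⁴ sin²2θ/(4u^{3/2}),  u = L² − r² sin²θ = 0.0155297 m².
Substituting r = 0.0376 m, L = 0.1252 m, θ = 161.3°: d²x/dθ² = +0.026507 m.
a = ω²·d²x/dθ² = (152.5)²·(+0.026507) = +616.46 m/s²;  |a| = 616.46 m/s².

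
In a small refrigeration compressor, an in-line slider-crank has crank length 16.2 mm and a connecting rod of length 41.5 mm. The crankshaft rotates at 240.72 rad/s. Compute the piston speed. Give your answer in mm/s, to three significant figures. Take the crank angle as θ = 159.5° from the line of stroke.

862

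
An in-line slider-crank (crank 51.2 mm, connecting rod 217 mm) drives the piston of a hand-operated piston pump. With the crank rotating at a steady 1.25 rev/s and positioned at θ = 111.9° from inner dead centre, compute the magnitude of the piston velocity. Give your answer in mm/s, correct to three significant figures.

ω = 2π·1.25 = 7.854 rad/s
For an in-line slider-crank, x = r cosθ + √(L² − r² sin²θ), so v = −rω sinθ·[1 + r cosθ/√(L² − r² sin²θ)].
With r = 0.0512 m, L = 0.217 m, θ = 111.9°: √(L² − r² sin²θ) = 0.21174 m.
v = −0.0512·7.854·0.92784·[1 + 0.0512·-0.37299/0.21174] = -0.33945 m/s.
|v| = 0.33945 m/s = 339.45 mm/s.

339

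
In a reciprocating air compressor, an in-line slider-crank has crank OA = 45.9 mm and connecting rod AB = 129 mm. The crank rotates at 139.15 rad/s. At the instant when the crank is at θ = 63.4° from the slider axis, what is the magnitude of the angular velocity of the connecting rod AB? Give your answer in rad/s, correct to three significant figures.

ω = 139.2 rad/s
The rod makes angle φ with the slider axis where L sinφ = r sinθ; differentiating, L cosφ·φ̇ = r ω cosθ.
L cosφ = √(L² − r² sin²θ) = 0.1223 m.
|ω_rod| = r ω |cosθ| / √(L² − r² sin²θ) = 0.0459·139.2·0.44776/0.1223 = 23.384 rad/s.

23.4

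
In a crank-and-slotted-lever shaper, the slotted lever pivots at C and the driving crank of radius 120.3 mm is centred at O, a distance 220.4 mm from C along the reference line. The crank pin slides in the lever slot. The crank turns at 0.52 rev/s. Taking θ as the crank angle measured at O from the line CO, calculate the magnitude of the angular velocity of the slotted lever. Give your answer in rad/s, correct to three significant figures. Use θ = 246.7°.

ω = 3.267 rad/s (from 0.52 rev/s).
Crank pin A relative to C: A = (d + r cosθ, r sinθ); lever angle φ = atan2(r sinθ, d + r cosθ).
Differentiating tanφ: φ̇ = rω(d cosθ + r)/(d² + r² + 2dr cosθ).
d² + r² + 2dr cosθ = |CA|² = 0.0420732 m²;  d cosθ + r = +0.033122 m.
|ω_lever| = |0.1203·3.267·+0.033122| / 0.0420732 = 0.30943 rad/s.

0.309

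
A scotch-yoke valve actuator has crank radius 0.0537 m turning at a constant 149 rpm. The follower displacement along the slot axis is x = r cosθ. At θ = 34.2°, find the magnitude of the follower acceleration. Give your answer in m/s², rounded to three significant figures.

10.8

ω = 15.6 rad/s (from 149 rpm).
x = r cosθ ⇒ ẍ = −rω² cosθ (ω constant).
|a| = rω²|cosθ| = 0.0537·(15.6)²·|cos 34.2°| = 10.813 m/s².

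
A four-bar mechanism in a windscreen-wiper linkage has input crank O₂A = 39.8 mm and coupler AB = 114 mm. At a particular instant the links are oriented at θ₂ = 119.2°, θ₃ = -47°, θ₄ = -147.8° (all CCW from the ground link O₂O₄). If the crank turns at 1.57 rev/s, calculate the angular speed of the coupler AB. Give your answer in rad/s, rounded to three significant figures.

ω₂ = 9.865 rad/s (from 1.57 rev/s).
Differentiating the loop-closure r₂e^{iθ₂}+r₃e^{iθ₃}=r₁+r₄e^{iθ₄} gives r₂ω₂e^{iθ₂}+r₃ω₃e^{iθ₃}=r₄ω₄e^{iθ₄}.
Eliminating the other unknown: ω₃ = r₂ω₂ sin(θ₄−θ₂) / [r₃ sin(θ₃−θ₄)].
Numerator sine = +0.99863; denominator sine = +0.98229.
Result = 0.0398·9.865·(+0.99863) / (0.114·(+0.98229)) = +3.5013 rad/s; magnitude 3.5013 rad/s.

3.50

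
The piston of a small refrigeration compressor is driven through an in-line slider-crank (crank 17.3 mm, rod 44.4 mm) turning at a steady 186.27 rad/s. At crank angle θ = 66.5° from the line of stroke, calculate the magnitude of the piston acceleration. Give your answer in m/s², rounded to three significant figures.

74.4

ω = 186.3 rad/s
x(θ) = r cosθ + √(L² − r² sin²θ); with ω constant, a = ω²·d²x/dθ².
d²x/dθ² = −r cosθ − r²(cos2θ)/√u − r⁴ sin²2θ/(4u^{3/2}),  u = L² − r² sin²θ = 0.00171966 m².
Substituting r = 0.0173 m, L = 0.0444 m, θ = 66.5°: d²x/dθ² = -0.0021442 m.
a = ω²·d²x/dθ² = (186.3)²·(-0.0021442) = -74.395 m/s²;  |a| = 74.395 m/s².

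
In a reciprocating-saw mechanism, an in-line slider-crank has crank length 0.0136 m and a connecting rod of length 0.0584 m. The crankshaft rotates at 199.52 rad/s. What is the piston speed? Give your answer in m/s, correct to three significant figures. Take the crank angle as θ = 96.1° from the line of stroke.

2.63

ω = 199.5 rad/s
For an in-line slider-crank, x = r cosθ + √(L² − r² sin²θ), so v = −rω sinθ·[1 + r cosθ/√(L² − r² sin²θ)].
With r = 0.0136 m, L = 0.0584 m, θ = 96.1°: √(L² − r² sin²θ) = 0.056813 m.
v = −0.0136·199.5·0.99434·[1 + 0.0136·-0.10626/0.056813] = -2.6295 m/s.
|v| = 2.6295 m/s.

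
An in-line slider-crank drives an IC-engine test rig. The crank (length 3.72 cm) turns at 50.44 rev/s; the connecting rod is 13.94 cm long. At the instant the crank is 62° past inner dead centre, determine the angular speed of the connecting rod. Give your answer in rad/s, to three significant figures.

40.9

ω = 316.9 rad/s (converted from 50.44 rev/s).
The rod makes angle φ with the slider axis where L sinφ = r sinθ; differentiating, L cosφ·φ̇ = r ω cosθ.
L cosφ = √(L² − r² sin²θ) = 0.13548 m.
|ω_rod| = r ω |cosθ| / √(L² − r² sin²θ) = 0.0372·316.9·0.46947/0.13548 = 40.855 rad/s.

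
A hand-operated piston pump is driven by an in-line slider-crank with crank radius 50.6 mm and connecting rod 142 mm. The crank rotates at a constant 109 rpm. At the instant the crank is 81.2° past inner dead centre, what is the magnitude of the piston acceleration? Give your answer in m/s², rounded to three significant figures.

ω = 2π·109/60 = 11.41 rad/s
x(θ) = r cosθ + √(L² − r² sin²θ); with ω constant, a = ω²·d²x/dθ².
d²x/dθ² = −r cosθ − r²(cos2θ)/√u − r⁴ sin²2θ/(4u^{3/2}),  u = L² − r² sin²θ = 0.0176636 m².
Substituting r = 0.0506 m, L = 0.142 m, θ = 81.2°: d²x/dθ² = +0.010558 m.
a = ω²·d²x/dθ² = (11.41)²·(+0.010558) = +1.3756 m/s²;  |a| = 1.3756 m/s².

1.38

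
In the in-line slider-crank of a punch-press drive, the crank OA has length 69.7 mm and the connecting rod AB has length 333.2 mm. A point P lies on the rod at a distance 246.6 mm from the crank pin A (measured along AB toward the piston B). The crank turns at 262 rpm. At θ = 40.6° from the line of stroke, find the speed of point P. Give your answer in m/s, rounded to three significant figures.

1.44

ω = 27.44 rad/s.  Crank-pin speed |V_A| = rω = 1.9123 m/s, perpendicular to OA.
Rod angle: sinφ = −(r/L) sinθ ⇒ φ = -7.824°; ω_rod = −rω cosθ/√(L²−r²sin²θ) = -4.3986 rad/s.
V_P = V_A + ω_rod × AP, with AP = 0.2466 m along the rod.
Components: V_Px = −rω sinθ − a·ω_rod·sinφ = -1.3922 m/s;  V_Py = rω cosθ + a·ω_rod·cosφ = +0.37737 m/s.
|V_P| = √(V_Px² + V_Py²) = 1.4424 m/s.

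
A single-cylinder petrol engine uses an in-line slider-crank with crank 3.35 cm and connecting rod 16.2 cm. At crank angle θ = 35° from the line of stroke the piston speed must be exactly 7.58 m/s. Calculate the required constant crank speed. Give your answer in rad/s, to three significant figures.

337

For an in-line slider-crank, |v_piston| = rω|sinθ|·[1 + r cosθ/√(L² − r² sin²θ)].
With r = 0.0335 m, L = 0.162 m, θ = 35°: the bracketed kinematic factor |dx/dθ| = 0.022493 m.
ω = v/|dx/dθ| = 7.58/0.022493 = 337 rad/s.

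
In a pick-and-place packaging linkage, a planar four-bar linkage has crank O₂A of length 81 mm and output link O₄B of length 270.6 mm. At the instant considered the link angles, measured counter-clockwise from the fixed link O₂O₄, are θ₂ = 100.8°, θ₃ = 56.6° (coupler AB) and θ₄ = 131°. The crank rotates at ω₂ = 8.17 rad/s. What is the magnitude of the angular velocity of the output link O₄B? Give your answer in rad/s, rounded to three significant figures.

1.77

ω₂ = 8.17 rad/s
Differentiating the loop-closure r₂e^{iθ₂}+r₃e^{iθ₃}=r₁+r₄e^{iθ₄} gives r₂ω₂e^{iθ₂}+r₃ω₃e^{iθ₃}=r₄ω₄e^{iθ₄}.
Eliminating the other unknown: ω₄ = r₂ω₂ sin(θ₂−θ₃) / [r₄ sin(θ₄−θ₃)].
Numerator sine = +0.69717; denominator sine = +0.96316.
Result = 0.081·8.17·(+0.69717) / (0.2706·(+0.96316)) = +1.7702 rad/s; magnitude 1.7702 rad/s.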